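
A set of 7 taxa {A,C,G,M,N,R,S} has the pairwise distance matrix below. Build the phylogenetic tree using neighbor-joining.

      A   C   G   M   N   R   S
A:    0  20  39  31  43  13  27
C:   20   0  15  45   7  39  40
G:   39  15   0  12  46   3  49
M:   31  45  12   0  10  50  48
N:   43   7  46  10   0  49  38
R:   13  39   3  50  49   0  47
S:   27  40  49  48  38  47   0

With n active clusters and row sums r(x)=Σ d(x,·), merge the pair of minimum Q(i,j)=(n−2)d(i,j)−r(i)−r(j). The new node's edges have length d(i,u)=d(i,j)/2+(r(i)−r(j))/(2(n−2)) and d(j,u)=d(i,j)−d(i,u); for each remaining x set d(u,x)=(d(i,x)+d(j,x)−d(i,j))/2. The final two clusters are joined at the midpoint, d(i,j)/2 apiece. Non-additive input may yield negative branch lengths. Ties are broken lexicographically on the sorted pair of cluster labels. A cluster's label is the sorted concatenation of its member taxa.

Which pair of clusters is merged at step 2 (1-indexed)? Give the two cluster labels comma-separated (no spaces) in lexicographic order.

1. join G+R (d=3, Q=-350) ⇒ GR; edges |G|=-11/5, |R|=26/5
  updated: d(A,GR)=49/2, d(C,GR)=51/2, d(GR,M)=59/2, d(GR,N)=46, d(GR,S)=93/2
2. join M+N (d=10, Q=-535/2) ⇒ MN; edges |M|=119/16, |N|=41/16
  updated: d(A,MN)=32, d(C,MN)=21, d(GR,MN)=131/4, d(MN,S)=38
3. join A+S (d=27, Q=-174) ⇒ AS; edges |A|=11/2, |S|=43/2
  updated: d(AS,C)=33/2, d(AS,GR)=22, d(AS,MN)=43/2
4. join AS+GR (d=22, Q=-385/4) ⇒ AGRS; edges |AS|=95/16, |GR|=257/16
  updated: d(AGRS,C)=10, d(AGRS,MN)=129/8
5. join AGRS+C (d=10, Q=-377/8) ⇒ ACGRS; edges |AGRS|=41/16, |C|=119/16
  updated: d(ACGRS,MN)=217/16
6. join ACGRS+MN (d=217/16) ⇒ ACGMNRS; edges |ACGRS|=217/32, |MN|=217/32
final tree: ((((A:11/2,S:43/2):95/16,(G:-11/5,R:26/5):257/16):41/16,C:119/16):217/32,(M:119/16,N:41/16):217/32)
total length: 1369/16

M,N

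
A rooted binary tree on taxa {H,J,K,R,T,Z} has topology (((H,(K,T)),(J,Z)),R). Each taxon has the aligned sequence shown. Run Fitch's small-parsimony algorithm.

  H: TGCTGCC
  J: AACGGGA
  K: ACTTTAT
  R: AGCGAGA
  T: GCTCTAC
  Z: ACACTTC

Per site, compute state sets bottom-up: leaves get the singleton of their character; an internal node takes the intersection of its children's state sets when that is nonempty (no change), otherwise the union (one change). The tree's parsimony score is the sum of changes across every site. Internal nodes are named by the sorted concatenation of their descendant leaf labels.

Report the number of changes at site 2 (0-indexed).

[col 0] KT: children K:{A}, T:{G} ∪→ {A,G}; cost 1
[col 0] HKT: children H:{T}, KT:{A,G} ∪→ {A,G,T}; cost 1
[col 0] JZ: children J:{A}, Z:{A} ∩→ {A}; cost 0
[col 0] HJKTZ: children HKT:{A,G,T}, JZ:{A} ∩→ {A}; cost 0
[col 0] HJKRTZ: children HJKTZ:{A}, R:{A} ∩→ {A}; cost 0
[col 1] KT: children K:{C}, T:{C} ∩→ {C}; cost 0
[col 1] HKT: children H:{G}, KT:{C} ∪→ {C,G}; cost 1
[col 1] JZ: children J:{A}, Z:{C} ∪→ {A,C}; cost 1
[col 1] HJKTZ: children HKT:{C,G}, JZ:{A,C} ∩→ {C}; cost 0
[col 1] HJKRTZ: children HJKTZ:{C}, R:{G} ∪→ {C,G}; cost 1
[col 2] KT: children K:{T}, T:{T} ∩→ {T}; cost 0
[col 2] HKT: children H:{C}, KT:{T} ∪→ {C,T}; cost 1
[col 2] JZ: children J:{C}, Z:{A} ∪→ {A,C}; cost 1
[col 2] HJKTZ: children HKT:{C,T}, JZ:{A,C} ∩→ {C}; cost 0
[col 2] HJKRTZ: children HJKTZ:{C}, R:{C} ∩→ {C}; cost 0
[col 3] KT: children K:{T}, T:{C} ∪→ {C,T}; cost 1
[col 3] HKT: children H:{T}, KT:{C,T} ∩→ {T}; cost 0
[col 3] JZ: children J:{G}, Z:{C} ∪→ {C,G}; cost 1
[col 3] HJKTZ: children HKT:{T}, JZ:{C,G} ∪→ {C,G,T}; cost 1
[col 3] HJKRTZ: children HJKTZ:{C,G,T}, R:{G} ∩→ {G}; cost 0
[col 4] KT: children K:{T}, T:{T} ∩→ {T}; cost 0
[col 4] HKT: children H:{G}, KT:{T} ∪→ {G,T}; cost 1
[col 4] JZ: children J:{G}, Z:{T} ∪→ {G,T}; cost 1
[col 4] HJKTZ: children HKT:{G,T}, JZ:{G,T} ∩→ {G,T}; cost 0
[col 4] HJKRTZ: children HJKTZ:{G,T}, R:{A} ∪→ {A,G,T}; cost 1
[col 5] KT: children K:{A}, T:{A} ∩→ {A}; cost 0
[col 5] HKT: children H:{C}, KT:{A} ∪→ {A,C}; cost 1
[col 5] JZ: children J:{G}, Z:{T} ∪→ {G,T}; cost 1
[col 5] HJKTZ: children HKT:{A,C}, JZ:{G,T} ∪→ {A,C,G,T}; cost 1
[col 5] HJKRTZ: children HJKTZ:{A,C,G,T}, R:{G} ∩→ {G}; cost 0
[col 6] KT: children K:{T}, T:{C} ∪→ {C,T}; cost 1
[col 6] HKT: children H:{C}, KT:{C,T} ∩→ {C}; cost 0
[col 6] JZ: children J:{A}, Z:{C} ∪→ {A,C}; cost 1
[col 6] HJKTZ: children HKT:{C}, JZ:{A,C} ∩→ {C}; cost 0
[col 6] HJKRTZ: children HJKTZ:{C}, R:{A} ∪→ {A,C}; cost 1
per-site changes: [2, 3, 2, 3, 3, 3, 3]; total = 19

2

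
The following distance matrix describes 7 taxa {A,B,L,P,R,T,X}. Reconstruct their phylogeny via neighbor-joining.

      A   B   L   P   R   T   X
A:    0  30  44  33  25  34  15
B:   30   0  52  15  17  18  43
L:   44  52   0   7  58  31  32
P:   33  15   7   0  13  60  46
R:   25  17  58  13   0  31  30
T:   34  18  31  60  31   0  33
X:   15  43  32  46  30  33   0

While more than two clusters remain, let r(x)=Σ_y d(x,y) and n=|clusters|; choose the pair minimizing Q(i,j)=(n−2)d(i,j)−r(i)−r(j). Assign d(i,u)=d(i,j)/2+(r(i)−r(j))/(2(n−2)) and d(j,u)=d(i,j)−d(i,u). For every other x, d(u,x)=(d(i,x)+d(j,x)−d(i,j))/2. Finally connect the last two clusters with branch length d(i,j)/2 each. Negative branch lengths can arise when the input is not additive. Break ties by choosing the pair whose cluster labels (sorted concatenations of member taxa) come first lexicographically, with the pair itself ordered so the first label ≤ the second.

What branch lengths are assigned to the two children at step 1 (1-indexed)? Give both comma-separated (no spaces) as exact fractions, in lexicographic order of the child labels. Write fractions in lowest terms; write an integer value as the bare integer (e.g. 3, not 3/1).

iteration 1: select L,P (d=7, Q=-363); attach at lengths (17/2, -3/2); label the merged cluster LP
  updated: d(A,LP)=35, d(B,LP)=30, d(LP,R)=32, d(LP,T)=42, d(LP,X)=71/2
iteration 2: select A,X (d=15, Q=-471/2); attach at lengths (85/16, 155/16); label the merged cluster AX
  updated: d(AX,B)=29, d(AX,LP)=111/4, d(AX,R)=20, d(AX,T)=26
iteration 3: select B,T (d=18, Q=-157); attach at lengths (31/6, 77/6); label the merged cluster BT
  updated: d(AX,BT)=37/2, d(BT,LP)=27, d(BT,R)=15
iteration 4: select AX,LP (d=111/4, Q=-195/2); attach at lengths (35/4, 19); label the merged cluster ALPX
  updated: d(ALPX,BT)=71/8, d(ALPX,R)=97/8
iteration 5: select ALPX,BT (d=71/8, Q=-36); attach at lengths (3, 47/8); label the merged cluster ABLPTX
  updated: d(ABLPTX,R)=73/8
iteration 6: select ABLPTX,R (d=73/8); attach at lengths (73/16, 73/16); label the merged cluster ABLPRTX
final tree: ((((A:85/16,X:155/16):35/4,(L:17/2,P:-3/2):19):3,(B:31/6,T:77/6):47/8):73/16,R:73/16)
total length: 343/4

17/2,-3/2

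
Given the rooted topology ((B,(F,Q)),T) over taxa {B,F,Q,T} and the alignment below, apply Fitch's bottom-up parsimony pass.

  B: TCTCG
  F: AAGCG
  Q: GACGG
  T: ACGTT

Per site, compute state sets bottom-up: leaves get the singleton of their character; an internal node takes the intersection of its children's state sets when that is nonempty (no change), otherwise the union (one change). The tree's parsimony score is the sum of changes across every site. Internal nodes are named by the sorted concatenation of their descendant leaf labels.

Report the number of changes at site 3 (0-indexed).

2

FQ@0: {A} ∪ {G} = {A,G} (union, +1)
BFQ@0: {T} ∪ {A,G} = {A,G,T} (union, +1)
BFQT@0: {A,G,T} ∩ {A} = {A} (intersection, +0)
FQ@1: {A} ∩ {A} = {A} (intersection, +0)
BFQ@1: {C} ∪ {A} = {A,C} (union, +1)
BFQT@1: {A,C} ∩ {C} = {C} (intersection, +0)
FQ@2: {G} ∪ {C} = {C,G} (union, +1)
BFQ@2: {T} ∪ {C,G} = {C,G,T} (union, +1)
BFQT@2: {C,G,T} ∩ {G} = {G} (intersection, +0)
FQ@3: {C} ∪ {G} = {C,G} (union, +1)
BFQ@3: {C} ∩ {C,G} = {C} (intersection, +0)
BFQT@3: {C} ∪ {T} = {C,T} (union, +1)
FQ@4: {G} ∩ {G} = {G} (intersection, +0)
BFQ@4: {G} ∩ {G} = {G} (intersection, +0)
BFQT@4: {G} ∪ {T} = {G,T} (union, +1)
per-site changes: [2, 1, 2, 2, 1]; total = 8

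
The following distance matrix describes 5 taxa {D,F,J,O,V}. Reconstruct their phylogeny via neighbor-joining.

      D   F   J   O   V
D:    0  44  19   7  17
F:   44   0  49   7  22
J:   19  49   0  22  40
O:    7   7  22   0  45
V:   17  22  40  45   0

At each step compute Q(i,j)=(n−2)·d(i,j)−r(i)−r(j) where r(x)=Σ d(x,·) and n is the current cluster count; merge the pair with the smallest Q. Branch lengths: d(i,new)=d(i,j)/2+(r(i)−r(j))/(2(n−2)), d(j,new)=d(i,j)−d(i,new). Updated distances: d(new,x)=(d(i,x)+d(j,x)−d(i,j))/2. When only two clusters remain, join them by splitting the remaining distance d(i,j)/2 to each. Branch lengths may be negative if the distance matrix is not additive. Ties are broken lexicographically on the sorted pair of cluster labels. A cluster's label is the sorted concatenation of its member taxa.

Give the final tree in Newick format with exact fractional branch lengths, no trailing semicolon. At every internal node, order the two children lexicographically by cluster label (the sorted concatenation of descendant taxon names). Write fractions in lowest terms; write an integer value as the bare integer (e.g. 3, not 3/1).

(((D:5/4,J:71/4):13/4,(F:31/3,O:-10/3):57/4):63/8,V:63/8)

iteration 1: select F,O (d=7, Q=-182); attach at lengths (31/3, -10/3); label the merged cluster FO
  updated: d(D,FO)=22, d(FO,J)=32, d(FO,V)=30
iteration 2: select D,J (d=19, Q=-111); attach at lengths (5/4, 71/4); label the merged cluster DJ
  updated: d(DJ,FO)=35/2, d(DJ,V)=19
iteration 3: select DJ,FO (d=35/2, Q=-133/2); attach at lengths (13/4, 57/4); label the merged cluster DFJO
  updated: d(DFJO,V)=63/4
iteration 4: select DFJO,V (d=63/4); attach at lengths (63/8, 63/8); label the merged cluster DFJOV
final tree: (((D:5/4,J:71/4):13/4,(F:31/3,O:-10/3):57/4):63/8,V:63/8)
total length: 237/4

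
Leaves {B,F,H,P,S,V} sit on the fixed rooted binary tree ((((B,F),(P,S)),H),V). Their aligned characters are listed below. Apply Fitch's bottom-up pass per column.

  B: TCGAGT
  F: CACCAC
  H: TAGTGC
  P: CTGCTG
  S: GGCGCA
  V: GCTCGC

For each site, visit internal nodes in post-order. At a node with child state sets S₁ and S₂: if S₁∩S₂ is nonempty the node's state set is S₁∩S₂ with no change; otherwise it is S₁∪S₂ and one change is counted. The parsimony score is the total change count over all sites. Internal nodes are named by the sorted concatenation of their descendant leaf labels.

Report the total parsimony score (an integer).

site 0, node BF: B={T} ∪ F={C} → {C,T} (+1)
site 0, node PS: P={C} ∪ S={G} → {C,G} (+1)
site 0, node BFPS: BF={C,T} ∩ PS={C,G} → {C} (+0)
site 0, node BFHPS: BFPS={C} ∪ H={T} → {C,T} (+1)
site 0, node BFHPSV: BFHPS={C,T} ∪ V={G} → {C,G,T} (+1)
site 1, node BF: B={C} ∪ F={A} → {A,C} (+1)
site 1, node PS: P={T} ∪ S={G} → {G,T} (+1)
site 1, node BFPS: BF={A,C} ∪ PS={G,T} → {A,C,G,T} (+1)
site 1, node BFHPS: BFPS={A,C,G,T} ∩ H={A} → {A} (+0)
site 1, node BFHPSV: BFHPS={A} ∪ V={C} → {A,C} (+1)
site 2, node BF: B={G} ∪ F={C} → {C,G} (+1)
site 2, node PS: P={G} ∪ S={C} → {C,G} (+1)
site 2, node BFPS: BF={C,G} ∩ PS={C,G} → {C,G} (+0)
site 2, node BFHPS: BFPS={C,G} ∩ H={G} → {G} (+0)
site 2, node BFHPSV: BFHPS={G} ∪ V={T} → {G,T} (+1)
site 3, node BF: B={A} ∪ F={C} → {A,C} (+1)
site 3, node PS: P={C} ∪ S={G} → {C,G} (+1)
site 3, node BFPS: BF={A,C} ∩ PS={C,G} → {C} (+0)
site 3, node BFHPS: BFPS={C} ∪ H={T} → {C,T} (+1)
site 3, node BFHPSV: BFHPS={C,T} ∩ V={C} → {C} (+0)
site 4, node BF: B={G} ∪ F={A} → {A,G} (+1)
site 4, node PS: P={T} ∪ S={C} → {C,T} (+1)
site 4, node BFPS: BF={A,G} ∪ PS={C,T} → {A,C,G,T} (+1)
site 4, node BFHPS: BFPS={A,C,G,T} ∩ H={G} → {G} (+0)
site 4, node BFHPSV: BFHPS={G} ∩ V={G} → {G} (+0)
site 5, node BF: B={T} ∪ F={C} → {C,T} (+1)
site 5, node PS: P={G} ∪ S={A} → {A,G} (+1)
site 5, node BFPS: BF={C,T} ∪ PS={A,G} → {A,C,G,T} (+1)
site 5, node BFHPS: BFPS={A,C,G,T} ∩ H={C} → {C} (+0)
site 5, node BFHPSV: BFHPS={C} ∩ V={C} → {C} (+0)
per-site changes: [4, 4, 3, 3, 3, 3]; total = 20

20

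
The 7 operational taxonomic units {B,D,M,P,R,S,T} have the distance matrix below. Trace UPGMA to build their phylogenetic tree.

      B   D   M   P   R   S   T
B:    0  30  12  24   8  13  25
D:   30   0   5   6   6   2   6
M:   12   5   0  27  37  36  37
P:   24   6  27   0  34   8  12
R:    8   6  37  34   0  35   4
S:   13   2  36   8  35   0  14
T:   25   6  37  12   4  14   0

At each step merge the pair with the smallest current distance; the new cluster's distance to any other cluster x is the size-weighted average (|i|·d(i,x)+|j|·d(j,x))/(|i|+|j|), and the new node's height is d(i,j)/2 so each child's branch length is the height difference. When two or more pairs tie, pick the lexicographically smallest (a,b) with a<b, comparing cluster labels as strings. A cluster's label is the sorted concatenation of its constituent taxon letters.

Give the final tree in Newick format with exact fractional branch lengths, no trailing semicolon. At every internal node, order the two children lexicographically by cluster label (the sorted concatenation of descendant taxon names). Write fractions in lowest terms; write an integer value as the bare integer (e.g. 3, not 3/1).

step 1: merge (D,S) at d=2; branch lengths D→1, S→1; new cluster DS
  updated: d(B,DS)=43/2, d(DS,M)=41/2, d(DS,P)=7, d(DS,R)=41/2, d(DS,T)=10
step 2: merge (R,T) at d=4; branch lengths R→2, T→2; new cluster RT
  updated: d(B,RT)=33/2, d(DS,RT)=61/4, d(M,RT)=37, d(P,RT)=23
step 3: merge (DS,P) at d=7; branch lengths DS→5/2, P→7/2; new cluster DPS
  updated: d(B,DPS)=67/3, d(DPS,M)=68/3, d(DPS,RT)=107/6
step 4: merge (B,M) at d=12; branch lengths B→6, M→6; new cluster BM
  updated: d(BM,DPS)=45/2, d(BM,RT)=107/4
step 5: merge (DPS,RT) at d=107/6; branch lengths DPS→65/12, RT→83/12; new cluster DPRST
  updated: d(BM,DPRST)=121/5
step 6: merge (BM,DPRST) at d=121/5; branch lengths BM→61/10, DPRST→191/60; new cluster BDMPRST
final tree: ((B:6,M:6):61/10,(((D:1,S:1):5/2,P:7/2):65/12,(R:2,T:2):83/12):191/60)
total length: 2737/60

((B:6,M:6):61/10,(((D:1,S:1):5/2,P:7/2):65/12,(R:2,T:2):83/12):191/60)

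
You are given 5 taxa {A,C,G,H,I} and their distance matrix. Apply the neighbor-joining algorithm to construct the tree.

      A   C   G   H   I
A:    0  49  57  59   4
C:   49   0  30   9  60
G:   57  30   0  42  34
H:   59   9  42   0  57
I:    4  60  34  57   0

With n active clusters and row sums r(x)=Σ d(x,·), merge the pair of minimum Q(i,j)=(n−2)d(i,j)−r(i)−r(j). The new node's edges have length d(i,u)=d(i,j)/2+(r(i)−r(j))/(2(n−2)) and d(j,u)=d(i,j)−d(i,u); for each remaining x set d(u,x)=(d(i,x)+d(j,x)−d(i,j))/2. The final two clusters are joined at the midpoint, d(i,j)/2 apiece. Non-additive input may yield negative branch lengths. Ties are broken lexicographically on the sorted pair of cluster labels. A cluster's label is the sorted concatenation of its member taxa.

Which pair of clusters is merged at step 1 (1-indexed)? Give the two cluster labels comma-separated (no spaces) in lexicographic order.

step 1: merge (A,I) at d=4, Q=-312; branch lengths A→13/3, I→-1/3; new cluster AI
  updated: d(AI,C)=105/2, d(AI,G)=87/2, d(AI,H)=56
step 2: merge (AI,G) at d=87/2, Q=-361/2; branch lengths AI→247/8, G→101/8; new cluster AGI
  updated: d(AGI,C)=39/2, d(AGI,H)=109/4
step 3: merge (AGI,C) at d=39/2, Q=-223/4; branch lengths AGI→151/8, C→5/8; new cluster ACGI
  updated: d(ACGI,H)=67/8
step 4: merge (ACGI,H) at d=67/8; branch lengths ACGI→67/16, H→67/16; new cluster ACGHI
final tree: ((((A:13/3,I:-1/3):247/8,G:101/8):151/8,C:5/8):67/16,H:67/16)
total length: 603/8

A,I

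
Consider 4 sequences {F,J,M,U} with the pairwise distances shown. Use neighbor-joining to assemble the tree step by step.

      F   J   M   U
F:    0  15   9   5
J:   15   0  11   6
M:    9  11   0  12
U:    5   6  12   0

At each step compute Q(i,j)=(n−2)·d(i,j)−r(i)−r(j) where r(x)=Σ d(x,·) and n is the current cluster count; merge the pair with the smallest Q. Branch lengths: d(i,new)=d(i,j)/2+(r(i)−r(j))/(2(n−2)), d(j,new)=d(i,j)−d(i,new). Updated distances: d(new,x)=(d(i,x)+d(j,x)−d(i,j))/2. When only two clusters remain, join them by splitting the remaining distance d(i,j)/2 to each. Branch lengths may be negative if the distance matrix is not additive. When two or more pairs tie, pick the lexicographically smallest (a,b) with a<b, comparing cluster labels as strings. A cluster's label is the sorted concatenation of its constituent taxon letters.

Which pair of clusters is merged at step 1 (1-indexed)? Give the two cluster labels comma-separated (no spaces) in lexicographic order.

iteration 1: select F,M (d=9, Q=-43); attach at lengths (15/4, 21/4); label the merged cluster FM
  updated: d(FM,J)=17/2, d(FM,U)=4
iteration 2: select FM,J (d=17/2, Q=-37/2); attach at lengths (13/4, 21/4); label the merged cluster FJM
  updated: d(FJM,U)=3/4
iteration 3: select FJM,U (d=3/4); attach at lengths (3/8, 3/8); label the merged cluster FJMU
final tree: (((F:15/4,M:21/4):13/4,J:21/4):3/8,U:3/8)
total length: 73/4

F,M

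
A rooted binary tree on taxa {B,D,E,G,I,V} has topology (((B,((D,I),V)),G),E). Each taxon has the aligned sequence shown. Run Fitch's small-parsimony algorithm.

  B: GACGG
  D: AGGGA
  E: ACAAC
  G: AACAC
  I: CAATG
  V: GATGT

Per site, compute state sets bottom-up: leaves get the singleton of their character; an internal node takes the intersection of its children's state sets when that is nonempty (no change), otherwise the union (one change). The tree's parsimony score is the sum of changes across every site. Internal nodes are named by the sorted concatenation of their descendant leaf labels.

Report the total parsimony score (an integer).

[col 0] DI: children D:{A}, I:{C} ∪→ {A,C}; cost 1
[col 0] DIV: children DI:{A,C}, V:{G} ∪→ {A,C,G}; cost 1
[col 0] BDIV: children B:{G}, DIV:{A,C,G} ∩→ {G}; cost 0
[col 0] BDGIV: children BDIV:{G}, G:{A} ∪→ {A,G}; cost 1
[col 0] BDEGIV: children BDGIV:{A,G}, E:{A} ∩→ {A}; cost 0
[col 1] DI: children D:{G}, I:{A} ∪→ {A,G}; cost 1
[col 1] DIV: children DI:{A,G}, V:{A} ∩→ {A}; cost 0
[col 1] BDIV: children B:{A}, DIV:{A} ∩→ {A}; cost 0
[col 1] BDGIV: children BDIV:{A}, G:{A} ∩→ {A}; cost 0
[col 1] BDEGIV: children BDGIV:{A}, E:{C} ∪→ {A,C}; cost 1
[col 2] DI: children D:{G}, I:{A} ∪→ {A,G}; cost 1
[col 2] DIV: children DI:{A,G}, V:{T} ∪→ {A,G,T}; cost 1
[col 2] BDIV: children B:{C}, DIV:{A,G,T} ∪→ {A,C,G,T}; cost 1
[col 2] BDGIV: children BDIV:{A,C,G,T}, G:{C} ∩→ {C}; cost 0
[col 2] BDEGIV: children BDGIV:{C}, E:{A} ∪→ {A,C}; cost 1
[col 3] DI: children D:{G}, I:{T} ∪→ {G,T}; cost 1
[col 3] DIV: children DI:{G,T}, V:{G} ∩→ {G}; cost 0
[col 3] BDIV: children B:{G}, DIV:{G} ∩→ {G}; cost 0
[col 3] BDGIV: children BDIV:{G}, G:{A} ∪→ {A,G}; cost 1
[col 3] BDEGIV: children BDGIV:{A,G}, E:{A} ∩→ {A}; cost 0
[col 4] DI: children D:{A}, I:{G} ∪→ {A,G}; cost 1
[col 4] DIV: children DI:{A,G}, V:{T} ∪→ {A,G,T}; cost 1
[col 4] BDIV: children B:{G}, DIV:{A,G,T} ∩→ {G}; cost 0
[col 4] BDGIV: children BDIV:{G}, G:{C} ∪→ {C,G}; cost 1
[col 4] BDEGIV: children BDGIV:{C,G}, E:{C} ∩→ {C}; cost 0
per-site changes: [3, 2, 4, 2, 3]; total = 14

14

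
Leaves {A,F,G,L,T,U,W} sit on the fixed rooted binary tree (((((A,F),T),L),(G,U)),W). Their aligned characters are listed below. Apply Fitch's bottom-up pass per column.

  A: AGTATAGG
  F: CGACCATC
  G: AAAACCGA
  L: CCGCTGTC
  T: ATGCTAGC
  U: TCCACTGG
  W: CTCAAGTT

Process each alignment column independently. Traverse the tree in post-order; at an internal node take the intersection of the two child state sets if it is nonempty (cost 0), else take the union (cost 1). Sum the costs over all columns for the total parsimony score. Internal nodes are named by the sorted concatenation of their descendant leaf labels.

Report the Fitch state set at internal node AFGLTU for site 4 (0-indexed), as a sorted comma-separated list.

C,T

site 0, node AF: A={A} ∪ F={C} → {A,C} (+1)
site 0, node AFT: AF={A,C} ∩ T={A} → {A} (+0)
site 0, node AFLT: AFT={A} ∪ L={C} → {A,C} (+1)
site 0, node GU: G={A} ∪ U={T} → {A,T} (+1)
site 0, node AFGLTU: AFLT={A,C} ∩ GU={A,T} → {A} (+0)
site 0, node AFGLTUW: AFGLTU={A} ∪ W={C} → {A,C} (+1)
site 1, node AF: A={G} ∩ F={G} → {G} (+0)
site 1, node AFT: AF={G} ∪ T={T} → {G,T} (+1)
site 1, node AFLT: AFT={G,T} ∪ L={C} → {C,G,T} (+1)
site 1, node GU: G={A} ∪ U={C} → {A,C} (+1)
site 1, node AFGLTU: AFLT={C,G,T} ∩ GU={A,C} → {C} (+0)
site 1, node AFGLTUW: AFGLTU={C} ∪ W={T} → {C,T} (+1)
site 2, node AF: A={T} ∪ F={A} → {A,T} (+1)
site 2, node AFT: AF={A,T} ∪ T={G} → {A,G,T} (+1)
site 2, node AFLT: AFT={A,G,T} ∩ L={G} → {G} (+0)
site 2, node GU: G={A} ∪ U={C} → {A,C} (+1)
site 2, node AFGLTU: AFLT={G} ∪ GU={A,C} → {A,C,G} (+1)
site 2, node AFGLTUW: AFGLTU={A,C,G} ∩ W={C} → {C} (+0)
site 3, node AF: A={A} ∪ F={C} → {A,C} (+1)
site 3, node AFT: AF={A,C} ∩ T={C} → {C} (+0)
site 3, node AFLT: AFT={C} ∩ L={C} → {C} (+0)
site 3, node GU: G={A} ∩ U={A} → {A} (+0)
site 3, node AFGLTU: AFLT={C} ∪ GU={A} → {A,C} (+1)
site 3, node AFGLTUW: AFGLTU={A,C} ∩ W={A} → {A} (+0)
site 4, node AF: A={T} ∪ F={C} → {C,T} (+1)
site 4, node AFT: AF={C,T} ∩ T={T} → {T} (+0)
site 4, node AFLT: AFT={T} ∩ L={T} → {T} (+0)
site 4, node GU: G={C} ∩ U={C} → {C} (+0)
site 4, node AFGLTU: AFLT={T} ∪ GU={C} → {C,T} (+1)
site 4, node AFGLTUW: AFGLTU={C,T} ∪ W={A} → {A,C,T} (+1)
site 5, node AF: A={A} ∩ F={A} → {A} (+0)
site 5, node AFT: AF={A} ∩ T={A} → {A} (+0)
site 5, node AFLT: AFT={A} ∪ L={G} → {A,G} (+1)
site 5, node GU: G={C} ∪ U={T} → {C,T} (+1)
site 5, node AFGLTU: AFLT={A,G} ∪ GU={C,T} → {A,C,G,T} (+1)
site 5, node AFGLTUW: AFGLTU={A,C,G,T} ∩ W={G} → {G} (+0)
site 6, node AF: A={G} ∪ F={T} → {G,T} (+1)
site 6, node AFT: AF={G,T} ∩ T={G} → {G} (+0)
site 6, node AFLT: AFT={G} ∪ L={T} → {G,T} (+1)
site 6, node GU: G={G} ∩ U={G} → {G} (+0)
site 6, node AFGLTU: AFLT={G,T} ∩ GU={G} → {G} (+0)
site 6, node AFGLTUW: AFGLTU={G} ∪ W={T} → {G,T} (+1)
site 7, node AF: A={G} ∪ F={C} → {C,G} (+1)
site 7, node AFT: AF={C,G} ∩ T={C} → {C} (+0)
site 7, node AFLT: AFT={C} ∩ L={C} → {C} (+0)
site 7, node GU: G={A} ∪ U={G} → {A,G} (+1)
site 7, node AFGLTU: AFLT={C} ∪ GU={A,G} → {A,C,G} (+1)
site 7, node AFGLTUW: AFGLTU={A,C,G} ∪ W={T} → {A,C,G,T} (+1)
per-site changes: [4, 4, 4, 2, 3, 3, 3, 4]; total = 27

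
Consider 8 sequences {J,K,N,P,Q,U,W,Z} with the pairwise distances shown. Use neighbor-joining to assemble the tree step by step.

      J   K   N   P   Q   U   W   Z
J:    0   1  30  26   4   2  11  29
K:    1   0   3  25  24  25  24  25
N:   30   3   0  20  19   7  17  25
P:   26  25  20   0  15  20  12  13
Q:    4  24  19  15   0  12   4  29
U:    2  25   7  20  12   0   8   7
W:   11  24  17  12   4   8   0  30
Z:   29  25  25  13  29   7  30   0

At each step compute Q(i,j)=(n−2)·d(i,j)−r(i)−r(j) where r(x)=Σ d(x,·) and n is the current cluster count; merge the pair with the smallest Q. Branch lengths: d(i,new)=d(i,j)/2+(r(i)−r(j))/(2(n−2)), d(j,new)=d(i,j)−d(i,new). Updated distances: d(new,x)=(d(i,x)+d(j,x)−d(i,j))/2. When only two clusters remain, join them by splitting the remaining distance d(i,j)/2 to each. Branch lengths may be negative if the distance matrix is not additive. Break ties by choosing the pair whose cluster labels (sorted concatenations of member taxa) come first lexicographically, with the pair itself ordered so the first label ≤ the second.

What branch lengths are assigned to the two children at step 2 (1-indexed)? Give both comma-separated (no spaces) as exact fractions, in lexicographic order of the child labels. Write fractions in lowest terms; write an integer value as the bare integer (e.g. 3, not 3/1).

iteration 1: select K,N (d=3, Q=-230); attach at lengths (2, 1); label the merged cluster KN
  updated: d(J,KN)=14, d(KN,P)=21, d(KN,Q)=20, d(KN,U)=29/2, d(KN,W)=19, d(KN,Z)=47/2
iteration 2: select P,Z (d=13, Q=-347/2); attach at lengths (81/20, 179/20); label the merged cluster PZ
  updated: d(J,PZ)=21, d(KN,PZ)=63/4, d(PZ,Q)=31/2, d(PZ,U)=7, d(PZ,W)=29/2
iteration 3: select Q,W (d=4, Q=-96); attach at lengths (15/8, 17/8); label the merged cluster QW
  updated: d(J,QW)=11/2, d(KN,QW)=35/2, d(PZ,QW)=13, d(QW,U)=8
iteration 4: select KN,PZ (d=63/4, Q=-285/4); attach at lengths (209/24, 169/24); label the merged cluster KNPZ
  updated: d(J,KNPZ)=77/8, d(KNPZ,QW)=59/8, d(KNPZ,U)=23/8
iteration 5: select J,QW (d=11/2, Q=-27); attach at lengths (29/16, 59/16); label the merged cluster JQW
  updated: d(JQW,KNPZ)=23/4, d(JQW,U)=9/4
iteration 6: select JQW,KNPZ (d=23/4, Q=-87/8); attach at lengths (41/16, 51/16); label the merged cluster JKNPQWZ
  updated: d(JKNPQWZ,U)=-5/16
iteration 7: select JKNPQWZ,U (d=-5/16); attach at lengths (-5/32, -5/32); label the merged cluster JKNPQUWZ
final tree: (((J:29/16,(Q:15/8,W:17/8):59/16):41/16,((K:2,N:1):209/24,(P:81/20,Z:179/20):169/24):51/16):-5/32,U:-5/32)
total length: 747/16

81/20,179/20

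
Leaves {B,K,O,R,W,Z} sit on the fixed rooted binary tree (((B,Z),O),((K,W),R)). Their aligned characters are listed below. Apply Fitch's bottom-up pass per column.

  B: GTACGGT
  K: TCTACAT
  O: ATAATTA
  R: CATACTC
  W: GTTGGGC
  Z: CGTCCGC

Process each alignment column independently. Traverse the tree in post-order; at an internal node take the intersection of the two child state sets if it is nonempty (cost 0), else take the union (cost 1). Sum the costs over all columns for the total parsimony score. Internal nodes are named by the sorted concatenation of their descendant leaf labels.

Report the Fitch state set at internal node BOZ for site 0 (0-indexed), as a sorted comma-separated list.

[col 0] BZ: children B:{G}, Z:{C} ∪→ {C,G}; cost 1
[col 0] BOZ: children BZ:{C,G}, O:{A} ∪→ {A,C,G}; cost 1
[col 0] KW: children K:{T}, W:{G} ∪→ {G,T}; cost 1
[col 0] KRW: children KW:{G,T}, R:{C} ∪→ {C,G,T}; cost 1
[col 0] BKORWZ: children BOZ:{A,C,G}, KRW:{C,G,T} ∩→ {C,G}; cost 0
[col 1] BZ: children B:{T}, Z:{G} ∪→ {G,T}; cost 1
[col 1] BOZ: children BZ:{G,T}, O:{T} ∩→ {T}; cost 0
[col 1] KW: children K:{C}, W:{T} ∪→ {C,T}; cost 1
[col 1] KRW: children KW:{C,T}, R:{A} ∪→ {A,C,T}; cost 1
[col 1] BKORWZ: children BOZ:{T}, KRW:{A,C,T} ∩→ {T}; cost 0
[col 2] BZ: children B:{A}, Z:{T} ∪→ {A,T}; cost 1
[col 2] BOZ: children BZ:{A,T}, O:{A} ∩→ {A}; cost 0
[col 2] KW: children K:{T}, W:{T} ∩→ {T}; cost 0
[col 2] KRW: children KW:{T}, R:{T} ∩→ {T}; cost 0
[col 2] BKORWZ: children BOZ:{A}, KRW:{T} ∪→ {A,T}; cost 1
[col 3] BZ: children B:{C}, Z:{C} ∩→ {C}; cost 0
[col 3] BOZ: children BZ:{C}, O:{A} ∪→ {A,C}; cost 1
[col 3] KW: children K:{A}, W:{G} ∪→ {A,G}; cost 1
[col 3] KRW: children KW:{A,G}, R:{A} ∩→ {A}; cost 0
[col 3] BKORWZ: children BOZ:{A,C}, KRW:{A} ∩→ {A}; cost 0
[col 4] BZ: children B:{G}, Z:{C} ∪→ {C,G}; cost 1
[col 4] BOZ: children BZ:{C,G}, O:{T} ∪→ {C,G,T}; cost 1
[col 4] KW: children K:{C}, W:{G} ∪→ {C,G}; cost 1
[col 4] KRW: children KW:{C,G}, R:{C} ∩→ {C}; cost 0
[col 4] BKORWZ: children BOZ:{C,G,T}, KRW:{C} ∩→ {C}; cost 0
[col 5] BZ: children B:{G}, Z:{G} ∩→ {G}; cost 0
[col 5] BOZ: children BZ:{G}, O:{T} ∪→ {G,T}; cost 1
[col 5] KW: children K:{A}, W:{G} ∪→ {A,G}; cost 1
[col 5] KRW: children KW:{A,G}, R:{T} ∪→ {A,G,T}; cost 1
[col 5] BKORWZ: children BOZ:{G,T}, KRW:{A,G,T} ∩→ {G,T}; cost 0
[col 6] BZ: children B:{T}, Z:{C} ∪→ {C,T}; cost 1
[col 6] BOZ: children BZ:{C,T}, O:{A} ∪→ {A,C,T}; cost 1
[col 6] KW: children K:{T}, W:{C} ∪→ {C,T}; cost 1
[col 6] KRW: children KW:{C,T}, R:{C} ∩→ {C}; cost 0
[col 6] BKORWZ: children BOZ:{A,C,T}, KRW:{C} ∩→ {C}; cost 0
per-site changes: [4, 3, 2, 2, 3, 3, 3]; total = 20

A,C,G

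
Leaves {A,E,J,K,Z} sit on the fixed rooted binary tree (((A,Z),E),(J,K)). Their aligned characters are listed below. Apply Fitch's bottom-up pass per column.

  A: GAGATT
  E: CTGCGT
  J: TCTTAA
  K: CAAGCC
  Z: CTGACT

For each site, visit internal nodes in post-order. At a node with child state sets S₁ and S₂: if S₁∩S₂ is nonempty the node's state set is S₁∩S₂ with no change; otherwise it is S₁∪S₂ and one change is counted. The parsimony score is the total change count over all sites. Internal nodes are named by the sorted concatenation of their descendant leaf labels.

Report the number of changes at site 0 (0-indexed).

AZ@0: {G} ∪ {C} = {C,G} (union, +1)
AEZ@0: {C,G} ∩ {C} = {C} (intersection, +0)
JK@0: {T} ∪ {C} = {C,T} (union, +1)
AEJKZ@0: {C} ∩ {C,T} = {C} (intersection, +0)
AZ@1: {A} ∪ {T} = {A,T} (union, +1)
AEZ@1: {A,T} ∩ {T} = {T} (intersection, +0)
JK@1: {C} ∪ {A} = {A,C} (union, +1)
AEJKZ@1: {T} ∪ {A,C} = {A,C,T} (union, +1)
AZ@2: {G} ∩ {G} = {G} (intersection, +0)
AEZ@2: {G} ∩ {G} = {G} (intersection, +0)
JK@2: {T} ∪ {A} = {A,T} (union, +1)
AEJKZ@2: {G} ∪ {A,T} = {A,G,T} (union, +1)
AZ@3: {A} ∩ {A} = {A} (intersection, +0)
AEZ@3: {A} ∪ {C} = {A,C} (union, +1)
JK@3: {T} ∪ {G} = {G,T} (union, +1)
AEJKZ@3: {A,C} ∪ {G,T} = {A,C,G,T} (union, +1)
AZ@4: {T} ∪ {C} = {C,T} (union, +1)
AEZ@4: {C,T} ∪ {G} = {C,G,T} (union, +1)
JK@4: {A} ∪ {C} = {A,C} (union, +1)
AEJKZ@4: {C,G,T} ∩ {A,C} = {C} (intersection, +0)
AZ@5: {T} ∩ {T} = {T} (intersection, +0)
AEZ@5: {T} ∩ {T} = {T} (intersection, +0)
JK@5: {A} ∪ {C} = {A,C} (union, +1)
AEJKZ@5: {T} ∪ {A,C} = {A,C,T} (union, +1)
per-site changes: [2, 3, 2, 3, 3, 2]; total = 15

2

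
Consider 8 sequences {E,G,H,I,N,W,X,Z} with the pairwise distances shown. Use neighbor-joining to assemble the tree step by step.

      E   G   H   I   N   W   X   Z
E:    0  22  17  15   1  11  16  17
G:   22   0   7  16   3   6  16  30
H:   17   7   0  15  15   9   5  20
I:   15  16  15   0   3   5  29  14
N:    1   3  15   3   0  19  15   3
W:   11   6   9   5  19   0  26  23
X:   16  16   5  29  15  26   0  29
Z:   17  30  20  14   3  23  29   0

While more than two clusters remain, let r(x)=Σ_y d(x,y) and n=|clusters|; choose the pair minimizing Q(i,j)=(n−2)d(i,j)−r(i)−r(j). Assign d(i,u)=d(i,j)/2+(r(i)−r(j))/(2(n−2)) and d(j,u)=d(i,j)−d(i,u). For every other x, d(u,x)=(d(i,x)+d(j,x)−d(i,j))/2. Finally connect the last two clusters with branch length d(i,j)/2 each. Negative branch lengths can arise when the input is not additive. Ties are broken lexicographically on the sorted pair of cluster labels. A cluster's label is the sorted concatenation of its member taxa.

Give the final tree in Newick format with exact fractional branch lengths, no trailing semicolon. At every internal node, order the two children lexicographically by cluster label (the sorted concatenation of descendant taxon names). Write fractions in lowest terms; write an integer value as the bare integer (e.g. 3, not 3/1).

((((E:197/48,(N:-21/4,Z:33/4):163/48):259/64,I:205/64):187/64,(G:123/32,(H:-3/2,X:13/2):165/32):275/64):109/128,W:109/128)

step 1: merge (H,X) at d=5, Q=-194; branch lengths H→-3/2, X→13/2; new cluster HX
  updated: d(E,HX)=14, d(G,HX)=9, d(HX,I)=39/2, d(HX,N)=25/2, d(HX,W)=15, d(HX,Z)=22
step 2: merge (N,Z) at d=3, Q=-271/2; branch lengths N→-21/4, Z→33/4; new cluster NZ
  updated: d(E,NZ)=15/2, d(G,NZ)=15, d(HX,NZ)=63/4, d(I,NZ)=7, d(NZ,W)=39/2
step 3: merge (G,HX) at d=9, Q=-421/4; branch lengths G→123/32, HX→165/32; new cluster GHX
  updated: d(E,GHX)=27/2, d(GHX,I)=53/4, d(GHX,NZ)=87/8, d(GHX,W)=6
step 4: merge (E,NZ) at d=15/2, Q=-555/8; branch lengths E→197/48, NZ→163/48; new cluster ENZ
  updated: d(ENZ,GHX)=135/16, d(ENZ,I)=29/4, d(ENZ,W)=23/2
step 5: merge (ENZ,I) at d=29/4, Q=-611/16; branch lengths ENZ→259/64, I→205/64; new cluster EINZ
  updated: d(EINZ,GHX)=231/32, d(EINZ,W)=37/8
step 6: merge (EINZ,GHX) at d=231/32, Q=-571/32; branch lengths EINZ→187/64, GHX→275/64; new cluster EGHINXZ
  updated: d(EGHINXZ,W)=109/64
step 7: merge (EGHINXZ,W) at d=109/64; branch lengths EGHINXZ→109/128, W→109/128; new cluster EGHINWXZ
final tree: ((((E:197/48,(N:-21/4,Z:33/4):163/48):259/64,I:205/64):187/64,(G:123/32,(H:-3/2,X:13/2):165/32):275/64):109/128,W:109/128)
total length: 2603/64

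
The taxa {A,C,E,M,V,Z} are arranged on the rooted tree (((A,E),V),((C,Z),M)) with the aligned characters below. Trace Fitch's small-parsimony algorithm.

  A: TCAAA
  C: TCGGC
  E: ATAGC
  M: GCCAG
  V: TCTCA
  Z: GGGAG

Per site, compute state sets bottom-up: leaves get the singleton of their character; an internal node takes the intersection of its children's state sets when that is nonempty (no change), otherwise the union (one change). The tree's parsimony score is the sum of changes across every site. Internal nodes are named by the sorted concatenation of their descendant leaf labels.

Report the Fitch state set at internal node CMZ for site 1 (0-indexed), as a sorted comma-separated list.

[col 0] AE: children A:{T}, E:{A} ∪→ {A,T}; cost 1
[col 0] AEV: children AE:{A,T}, V:{T} ∩→ {T}; cost 0
[col 0] CZ: children C:{T}, Z:{G} ∪→ {G,T}; cost 1
[col 0] CMZ: children CZ:{G,T}, M:{G} ∩→ {G}; cost 0
[col 0] ACEMVZ: children AEV:{T}, CMZ:{G} ∪→ {G,T}; cost 1
[col 1] AE: children A:{C}, E:{T} ∪→ {C,T}; cost 1
[col 1] AEV: children AE:{C,T}, V:{C} ∩→ {C}; cost 0
[col 1] CZ: children C:{C}, Z:{G} ∪→ {C,G}; cost 1
[col 1] CMZ: children CZ:{C,G}, M:{C} ∩→ {C}; cost 0
[col 1] ACEMVZ: children AEV:{C}, CMZ:{C} ∩→ {C}; cost 0
[col 2] AE: children A:{A}, E:{A} ∩→ {A}; cost 0
[col 2] AEV: children AE:{A}, V:{T} ∪→ {A,T}; cost 1
[col 2] CZ: children C:{G}, Z:{G} ∩→ {G}; cost 0
[col 2] CMZ: children CZ:{G}, M:{C} ∪→ {C,G}; cost 1
[col 2] ACEMVZ: children AEV:{A,T}, CMZ:{C,G} ∪→ {A,C,G,T}; cost 1
[col 3] AE: children A:{A}, E:{G} ∪→ {A,G}; cost 1
[col 3] AEV: children AE:{A,G}, V:{C} ∪→ {A,C,G}; cost 1
[col 3] CZ: children C:{G}, Z:{A} ∪→ {A,G}; cost 1
[col 3] CMZ: children CZ:{A,G}, M:{A} ∩→ {A}; cost 0
[col 3] ACEMVZ: children AEV:{A,C,G}, CMZ:{A} ∩→ {A}; cost 0
[col 4] AE: children A:{A}, E:{C} ∪→ {A,C}; cost 1
[col 4] AEV: children AE:{A,C}, V:{A} ∩→ {A}; cost 0
[col 4] CZ: children C:{C}, Z:{G} ∪→ {C,G}; cost 1
[col 4] CMZ: children CZ:{C,G}, M:{G} ∩→ {G}; cost 0
[col 4] ACEMVZ: children AEV:{A}, CMZ:{G} ∪→ {A,G}; cost 1
per-site changes: [3, 2, 3, 3, 3]; total = 14

C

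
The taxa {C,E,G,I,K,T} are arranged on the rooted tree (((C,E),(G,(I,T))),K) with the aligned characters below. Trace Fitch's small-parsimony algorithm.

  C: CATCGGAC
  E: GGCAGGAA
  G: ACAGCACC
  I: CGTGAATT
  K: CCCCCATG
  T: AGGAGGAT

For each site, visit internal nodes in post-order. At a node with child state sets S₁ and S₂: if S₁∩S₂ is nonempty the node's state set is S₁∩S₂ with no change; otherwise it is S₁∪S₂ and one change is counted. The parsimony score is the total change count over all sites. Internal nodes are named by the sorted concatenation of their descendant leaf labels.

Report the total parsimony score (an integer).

CE@0: {C} ∪ {G} = {C,G} (union, +1)
IT@0: {C} ∪ {A} = {A,C} (union, +1)
GIT@0: {A} ∩ {A,C} = {A} (intersection, +0)
CEGIT@0: {C,G} ∪ {A} = {A,C,G} (union, +1)
CEGIKT@0: {A,C,G} ∩ {C} = {C} (intersection, +0)
CE@1: {A} ∪ {G} = {A,G} (union, +1)
IT@1: {G} ∩ {G} = {G} (intersection, +0)
GIT@1: {C} ∪ {G} = {C,G} (union, +1)
CEGIT@1: {A,G} ∩ {C,G} = {G} (intersection, +0)
CEGIKT@1: {G} ∪ {C} = {C,G} (union, +1)
CE@2: {T} ∪ {C} = {C,T} (union, +1)
IT@2: {T} ∪ {G} = {G,T} (union, +1)
GIT@2: {A} ∪ {G,T} = {A,G,T} (union, +1)
CEGIT@2: {C,T} ∩ {A,G,T} = {T} (intersection, +0)
CEGIKT@2: {T} ∪ {C} = {C,T} (union, +1)
CE@3: {C} ∪ {A} = {A,C} (union, +1)
IT@3: {G} ∪ {A} = {A,G} (union, +1)
GIT@3: {G} ∩ {A,G} = {G} (intersection, +0)
CEGIT@3: {A,C} ∪ {G} = {A,C,G} (union, +1)
CEGIKT@3: {A,C,G} ∩ {C} = {C} (intersection, +0)
CE@4: {G} ∩ {G} = {G} (intersection, +0)
IT@4: {A} ∪ {G} = {A,G} (union, +1)
GIT@4: {C} ∪ {A,G} = {A,C,G} (union, +1)
CEGIT@4: {G} ∩ {A,C,G} = {G} (intersection, +0)
CEGIKT@4: {G} ∪ {C} = {C,G} (union, +1)
CE@5: {G} ∩ {G} = {G} (intersection, +0)
IT@5: {A} ∪ {G} = {A,G} (union, +1)
GIT@5: {A} ∩ {A,G} = {A} (intersection, +0)
CEGIT@5: {G} ∪ {A} = {A,G} (union, +1)
CEGIKT@5: {A,G} ∩ {A} = {A} (intersection, +0)
CE@6: {A} ∩ {A} = {A} (intersection, +0)
IT@6: {T} ∪ {A} = {A,T} (union, +1)
GIT@6: {C} ∪ {A,T} = {A,C,T} (union, +1)
CEGIT@6: {A} ∩ {A,C,T} = {A} (intersection, +0)
CEGIKT@6: {A} ∪ {T} = {A,T} (union, +1)
CE@7: {C} ∪ {A} = {A,C} (union, +1)
IT@7: {T} ∩ {T} = {T} (intersection, +0)
GIT@7: {C} ∪ {T} = {C,T} (union, +1)
CEGIT@7: {A,C} ∩ {C,T} = {C} (intersection, +0)
CEGIKT@7: {C} ∪ {G} = {C,G} (union, +1)
per-site changes: [3, 3, 4, 3, 3, 2, 3, 3]; total = 24

24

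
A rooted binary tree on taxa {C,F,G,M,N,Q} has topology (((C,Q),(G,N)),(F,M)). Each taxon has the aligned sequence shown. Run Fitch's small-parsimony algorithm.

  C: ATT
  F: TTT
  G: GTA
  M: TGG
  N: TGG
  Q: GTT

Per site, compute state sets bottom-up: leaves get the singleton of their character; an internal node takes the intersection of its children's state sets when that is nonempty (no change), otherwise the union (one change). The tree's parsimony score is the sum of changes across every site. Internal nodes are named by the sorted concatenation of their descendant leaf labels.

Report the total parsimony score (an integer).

[col 0] CQ: children C:{A}, Q:{G} ∪→ {A,G}; cost 1
[col 0] GN: children G:{G}, N:{T} ∪→ {G,T}; cost 1
[col 0] CGNQ: children CQ:{A,G}, GN:{G,T} ∩→ {G}; cost 0
[col 0] FM: children F:{T}, M:{T} ∩→ {T}; cost 0
[col 0] CFGMNQ: children CGNQ:{G}, FM:{T} ∪→ {G,T}; cost 1
[col 1] CQ: children C:{T}, Q:{T} ∩→ {T}; cost 0
[col 1] GN: children G:{T}, N:{G} ∪→ {G,T}; cost 1
[col 1] CGNQ: children CQ:{T}, GN:{G,T} ∩→ {T}; cost 0
[col 1] FM: children F:{T}, M:{G} ∪→ {G,T}; cost 1
[col 1] CFGMNQ: children CGNQ:{T}, FM:{G,T} ∩→ {T}; cost 0
[col 2] CQ: children C:{T}, Q:{T} ∩→ {T}; cost 0
[col 2] GN: children G:{A}, N:{G} ∪→ {A,G}; cost 1
[col 2] CGNQ: children CQ:{T}, GN:{A,G} ∪→ {A,G,T}; cost 1
[col 2] FM: children F:{T}, M:{G} ∪→ {G,T}; cost 1
[col 2] CFGMNQ: children CGNQ:{A,G,T}, FM:{G,T} ∩→ {G,T}; cost 0
per-site changes: [3, 2, 3]; total = 8

8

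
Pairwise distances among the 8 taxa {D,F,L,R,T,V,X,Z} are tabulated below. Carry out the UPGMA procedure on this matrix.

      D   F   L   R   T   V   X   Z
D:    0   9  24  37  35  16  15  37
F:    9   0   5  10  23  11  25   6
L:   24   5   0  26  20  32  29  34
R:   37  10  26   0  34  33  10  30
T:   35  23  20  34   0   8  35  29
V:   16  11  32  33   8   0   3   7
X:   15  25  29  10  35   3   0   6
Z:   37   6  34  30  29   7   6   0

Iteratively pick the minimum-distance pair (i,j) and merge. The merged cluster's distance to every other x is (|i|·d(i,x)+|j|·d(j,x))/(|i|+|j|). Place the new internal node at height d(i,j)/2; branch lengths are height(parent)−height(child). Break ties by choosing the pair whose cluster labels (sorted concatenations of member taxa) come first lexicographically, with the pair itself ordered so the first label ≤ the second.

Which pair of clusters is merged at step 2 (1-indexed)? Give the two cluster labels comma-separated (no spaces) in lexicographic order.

1. join V+X (d=3) ⇒ VX; edges |V|=3/2, |X|=3/2
  updated: d(D,VX)=31/2, d(F,VX)=18, d(L,VX)=61/2, d(R,VX)=43/2, d(T,VX)=43/2, d(VX,Z)=13/2
2. join F+L (d=5) ⇒ FL; edges |F|=5/2, |L|=5/2
  updated: d(D,FL)=33/2, d(FL,R)=18, d(FL,T)=43/2, d(FL,VX)=97/4, d(FL,Z)=20
3. join VX+Z (d=13/2) ⇒ VXZ; edges |VX|=7/4, |Z|=13/4
  updated: d(D,VXZ)=68/3, d(FL,VXZ)=137/6, d(R,VXZ)=73/3, d(T,VXZ)=24
4. join D+FL (d=33/2) ⇒ DFL; edges |D|=33/4, |FL|=23/4
  updated: d(DFL,R)=73/3, d(DFL,T)=26, d(DFL,VXZ)=205/9
5. join DFL+VXZ (d=205/9) ⇒ DFLVXZ; edges |DFL|=113/36, |VXZ|=293/36
  updated: d(DFLVXZ,R)=73/3, d(DFLVXZ,T)=25
6. join DFLVXZ+R (d=73/3) ⇒ DFLRVXZ; edges |DFLVXZ|=7/9, |R|=73/6
  updated: d(DFLRVXZ,T)=184/7
7. join DFLRVXZ+T (d=184/7) ⇒ DFLRTVXZ; edges |DFLRVXZ|=41/42, |T|=92/7
final tree: ((((D:33/4,(F:5/2,L:5/2):23/4):113/36,((V:3/2,X:3/2):7/4,Z:13/4):293/36):7/9,R:73/6):41/42,T:92/7)
total length: 8233/126

F,L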